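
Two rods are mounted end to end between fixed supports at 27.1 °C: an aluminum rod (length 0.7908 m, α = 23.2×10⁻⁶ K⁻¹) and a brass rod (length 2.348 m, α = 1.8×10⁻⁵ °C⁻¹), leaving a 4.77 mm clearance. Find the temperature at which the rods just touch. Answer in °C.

Gap closes when ΔL₁ + ΔL₂ = 4.77 mm = 4.77×10⁻³ m
(α₁L₁ + α₂L₂)ΔT = g
α₁L₁ + α₂L₂ = 23.2×10⁻⁶×0.7908 + 1.8×10⁻⁵×2.348 = 6.061056×10⁻⁵ m/K
ΔT = 4.77×10⁻³ / 6.061056×10⁻⁵ = 78.70 K
T = 27.1 + 78.70 = 105.80 °C

T = 106 °C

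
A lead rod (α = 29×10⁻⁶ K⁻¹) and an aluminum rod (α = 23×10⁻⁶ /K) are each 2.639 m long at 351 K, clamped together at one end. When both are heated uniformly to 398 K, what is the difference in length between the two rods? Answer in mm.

ΔT = 47 K
lead: ΔL = 29×10⁻⁶ × 2.639 m × 47 = 3.5970×10⁻³ m = 3.5970 mm
aluminum: ΔL = 23×10⁻⁶ × 2.639 m × 47 = 2.8528×10⁻³ m = 2.8528 mm
difference = 3.5970 − 2.8528 = 0.7442 mm

0.744 mm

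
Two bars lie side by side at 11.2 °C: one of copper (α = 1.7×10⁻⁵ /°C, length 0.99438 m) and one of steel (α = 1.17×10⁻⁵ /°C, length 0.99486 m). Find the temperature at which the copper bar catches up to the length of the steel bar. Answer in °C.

T = 102.4 °C

L₁(1 + α₁ΔT) = L₂(1 + α₂ΔT) ⇒ ΔT = (L₂ − L₁)/(α₁L₁ − α₂L₂)
L₂ − L₁ = 0.99486 − 0.99438 = 4.80×10⁻⁴ m
α₁L₁ − α₂L₂ = 1.7×10⁻⁵×0.99438 − 1.17×10⁻⁵×0.99486 = 5.264598×10⁻⁶ m/K
ΔT = 4.80×10⁻⁴ / 5.264598×10⁻⁶ = 91.175 K
T = 11.2 + 91.175 = 102.375 °C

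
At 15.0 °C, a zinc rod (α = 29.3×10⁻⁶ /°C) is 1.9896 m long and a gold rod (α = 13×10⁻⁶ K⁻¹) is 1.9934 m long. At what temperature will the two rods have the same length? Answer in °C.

T = 132.4 °C

Equal length when α₁L₁ΔT − α₂L₂ΔT = L₂ − L₁ = 3.80×10⁻³ m
α₁L₁ = 5.829528×10⁻⁵, α₂L₂ = 2.59142×10⁻⁵ → Δ(αL) = 3.238108×10⁻⁵ m/K
ΔT = 3.80×10⁻³ / 3.238108×10⁻⁵ = 117.352 K, so T = 15.0 + 117.352 = 132.352 °C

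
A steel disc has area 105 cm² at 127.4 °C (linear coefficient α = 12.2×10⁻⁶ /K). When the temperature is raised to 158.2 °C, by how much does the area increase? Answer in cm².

ΔA = 0.0789 cm²

Area coefficient ≈ 2α; |ΔT| = 30.8 K
ΔA = 2αA₀ΔT = 2(12.2×10⁻⁶)(105)(30.8) = 0.0789 cm²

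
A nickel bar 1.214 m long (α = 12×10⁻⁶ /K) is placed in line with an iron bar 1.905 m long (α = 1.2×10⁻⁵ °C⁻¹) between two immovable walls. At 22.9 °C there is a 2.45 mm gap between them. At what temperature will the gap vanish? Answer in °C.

T = 88.4 °C

Gap closes when ΔL₁ + ΔL₂ = 2.45 mm = 2.45×10⁻³ m
(α₁L₁ + α₂L₂)ΔT = g
α₁L₁ + α₂L₂ = 12×10⁻⁶×1.214 + 1.2×10⁻⁵×1.905 = 3.7428×10⁻⁵ m/K
ΔT = 2.45×10⁻³ / 3.7428×10⁻⁵ = 65.459 K
T = 22.9 + 65.459 = 88.359 °C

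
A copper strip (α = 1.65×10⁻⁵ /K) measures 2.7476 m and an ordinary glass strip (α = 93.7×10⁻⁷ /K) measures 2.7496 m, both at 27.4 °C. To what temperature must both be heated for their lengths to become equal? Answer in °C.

L₁(1 + α₁ΔT) = L₂(1 + α₂ΔT) ⇒ ΔT = (L₂ − L₁)/(α₁L₁ − α₂L₂)
L₂ − L₁ = 2.7496 − 2.7476 = 2.00×10⁻³ m
α₁L₁ − α₂L₂ = 1.65×10⁻⁵×2.7476 − 93.7×10⁻⁷×2.7496 = 1.9571648×10⁻⁵ m/K
ΔT = 2.00×10⁻³ / 1.9571648×10⁻⁵ = 102.189 K
T = 27.4 + 102.189 = 129.589 °C

T = 129.6 °C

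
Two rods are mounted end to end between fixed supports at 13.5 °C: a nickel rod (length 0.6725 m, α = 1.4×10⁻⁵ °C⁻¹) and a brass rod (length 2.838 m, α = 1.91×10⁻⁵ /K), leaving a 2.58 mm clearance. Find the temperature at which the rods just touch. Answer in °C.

T = 54.1 °C

Gap closes when ΔL₁ + ΔL₂ = 2.58 mm = 2.58×10⁻³ m
(α₁L₁ + α₂L₂)ΔT = g
α₁L₁ + α₂L₂ = 1.4×10⁻⁵×0.6725 + 1.91×10⁻⁵×2.838 = 6.36208×10⁻⁵ m/K
ΔT = 2.58×10⁻³ / 6.36208×10⁻⁵ = 40.553 K
T = 13.5 + 40.553 = 54.053 °C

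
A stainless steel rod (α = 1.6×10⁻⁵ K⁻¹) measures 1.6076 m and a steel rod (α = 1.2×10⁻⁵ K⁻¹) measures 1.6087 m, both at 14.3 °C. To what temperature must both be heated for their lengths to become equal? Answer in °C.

L₁(1 + α₁ΔT) = L₂(1 + α₂ΔT) ⇒ ΔT = (L₂ − L₁)/(α₁L₁ − α₂L₂)
L₂ − L₁ = 1.6087 − 1.6076 = 1.10×10⁻³ m
α₁L₁ − α₂L₂ = 1.6×10⁻⁵×1.6076 − 1.2×10⁻⁵×1.6087 = 6.4172×10⁻⁶ m/K
ΔT = 1.10×10⁻³ / 6.4172×10⁻⁶ = 171.414 K
T = 14.3 + 171.414 = 185.714 °C

T = 185.7 °C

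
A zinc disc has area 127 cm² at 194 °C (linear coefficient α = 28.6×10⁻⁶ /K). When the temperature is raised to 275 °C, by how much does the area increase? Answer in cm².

ΔA = 0.588 cm²

Area coefficient ≈ 2α; |ΔT| = 81 K
ΔA = 2αA₀ΔT = 2(28.6×10⁻⁶)(127)(81) = 0.588 cm²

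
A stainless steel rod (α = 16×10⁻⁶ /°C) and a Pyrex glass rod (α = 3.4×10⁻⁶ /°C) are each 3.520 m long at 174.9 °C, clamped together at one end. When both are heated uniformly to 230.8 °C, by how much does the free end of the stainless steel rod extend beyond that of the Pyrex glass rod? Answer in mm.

ΔT = 55.9 K
stainless steel: ΔL = 16×10⁻⁶ × 3.520 m × 55.9 = 3.1483×10⁻³ m = 3.1483 mm
Pyrex glass: ΔL = 3.4×10⁻⁶ × 3.520 m × 55.9 = 6.6901×10⁻⁴ m = 0.66901 mm
difference = 3.1483 − 0.66901 = 2.47929 mm

2.48 mm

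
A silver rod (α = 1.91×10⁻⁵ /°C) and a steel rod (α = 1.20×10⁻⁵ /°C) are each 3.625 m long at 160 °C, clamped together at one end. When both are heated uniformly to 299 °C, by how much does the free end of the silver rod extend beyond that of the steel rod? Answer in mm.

ΔT = 139 K
silver: ΔL = 1.91×10⁻⁵ × 3.625 m × 139 = 9.6240×10⁻³ m = 9.6240 mm
steel: ΔL = 1.20×10⁻⁵ × 3.625 m × 139 = 6.0465×10⁻³ m = 6.0465 mm
difference = 9.6240 − 6.0465 = 3.5775 mm

3.58 mm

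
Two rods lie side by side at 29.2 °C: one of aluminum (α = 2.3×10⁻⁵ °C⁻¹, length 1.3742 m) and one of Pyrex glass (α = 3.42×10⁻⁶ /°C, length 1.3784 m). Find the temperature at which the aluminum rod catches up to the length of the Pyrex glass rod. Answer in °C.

Equal length when α₁L₁ΔT − α₂L₂ΔT = L₂ − L₁ = 4.20×10⁻³ m
α₁L₁ = 3.16066×10⁻⁵, α₂L₂ = 4.714128×10⁻⁶ → Δ(αL) = 2.6892472×10⁻⁵ m/K
ΔT = 4.20×10⁻³ / 2.6892472×10⁻⁵ = 156.178 K, so T = 29.2 + 156.178 = 185.378 °C

T = 185.4 °C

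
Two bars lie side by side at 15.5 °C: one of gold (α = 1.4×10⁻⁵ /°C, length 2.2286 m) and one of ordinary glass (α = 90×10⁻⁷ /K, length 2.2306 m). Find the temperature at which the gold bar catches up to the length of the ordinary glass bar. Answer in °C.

T = 195.3 °C

L₁(1 + α₁ΔT) = L₂(1 + α₂ΔT) ⇒ ΔT = (L₂ − L₁)/(α₁L₁ − α₂L₂)
L₂ − L₁ = 2.2306 − 2.2286 = 2.00×10⁻³ m
α₁L₁ − α₂L₂ = 1.4×10⁻⁵×2.2286 − 90×10⁻⁷×2.2306 = 1.1125×10⁻⁵ m/K
ΔT = 2.00×10⁻³ / 1.1125×10⁻⁵ = 179.775 K
T = 15.5 + 179.775 = 195.275 °C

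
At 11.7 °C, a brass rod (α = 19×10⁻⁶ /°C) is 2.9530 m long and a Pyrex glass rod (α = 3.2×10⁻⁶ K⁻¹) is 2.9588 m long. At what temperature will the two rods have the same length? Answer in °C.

T = 136.1 °C

L₁(1 + α₁ΔT) = L₂(1 + α₂ΔT) ⇒ ΔT = (L₂ − L₁)/(α₁L₁ − α₂L₂)
L₂ − L₁ = 2.9588 − 2.9530 = 5.80×10⁻³ m
α₁L₁ − α₂L₂ = 19×10⁻⁶×2.9530 − 3.2×10⁻⁶×2.9588 = 4.663884×10⁻⁵ m/K
ΔT = 5.80×10⁻³ / 4.663884×10⁻⁵ = 124.360 K
T = 11.7 + 124.360 = 136.060 °C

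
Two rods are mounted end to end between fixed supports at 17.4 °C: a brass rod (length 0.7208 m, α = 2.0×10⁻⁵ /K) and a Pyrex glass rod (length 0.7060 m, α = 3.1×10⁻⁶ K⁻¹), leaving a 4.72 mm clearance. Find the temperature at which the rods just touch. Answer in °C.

T = 302 °C

Gap closes when ΔL₁ + ΔL₂ = 4.72 mm = 4.72×10⁻³ m
(α₁L₁ + α₂L₂)ΔT = g
α₁L₁ + α₂L₂ = 2.0×10⁻⁵×0.7208 + 3.1×10⁻⁶×0.7060 = 1.66046×10⁻⁵ m/K
ΔT = 4.72×10⁻³ / 1.66046×10⁻⁵ = 284.26 K
T = 17.4 + 284.26 = 301.66 °C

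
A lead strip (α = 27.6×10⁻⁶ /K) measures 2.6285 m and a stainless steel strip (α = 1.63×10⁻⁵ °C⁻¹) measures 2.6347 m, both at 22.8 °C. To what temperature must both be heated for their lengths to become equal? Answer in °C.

Equal length when α₁L₁ΔT − α₂L₂ΔT = L₂ − L₁ = 6.20×10⁻³ m
α₁L₁ = 7.25466×10⁻⁵, α₂L₂ = 4.294561×10⁻⁵ → Δ(αL) = 2.960099×10⁻⁵ m/K
ΔT = 6.20×10⁻³ / 2.960099×10⁻⁵ = 209.452 K, so T = 22.8 + 209.452 = 232.252 °C

T = 232.3 °C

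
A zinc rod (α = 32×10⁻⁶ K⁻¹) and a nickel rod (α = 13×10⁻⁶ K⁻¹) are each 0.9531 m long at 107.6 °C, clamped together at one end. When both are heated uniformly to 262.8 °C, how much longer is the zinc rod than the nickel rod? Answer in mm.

ΔT = 155.2 K
zinc: ΔL = 32×10⁻⁶ × 0.9531 m × 155.2 = 4.7335×10⁻³ m = 4.7335 mm
nickel: ΔL = 13×10⁻⁶ × 0.9531 m × 155.2 = 1.9230×10⁻³ m = 1.9230 mm
difference = 4.7335 − 1.9230 = 2.8105 mm

2.81 mm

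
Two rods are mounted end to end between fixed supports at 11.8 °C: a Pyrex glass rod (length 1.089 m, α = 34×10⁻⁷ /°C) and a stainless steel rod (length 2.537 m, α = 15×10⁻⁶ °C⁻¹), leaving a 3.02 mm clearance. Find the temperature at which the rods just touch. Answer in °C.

T = 84.1 °C

Gap closes when ΔL₁ + ΔL₂ = 3.02 mm = 3.02×10⁻³ m
(α₁L₁ + α₂L₂)ΔT = g
α₁L₁ + α₂L₂ = 34×10⁻⁷×1.089 + 15×10⁻⁶×2.537 = 4.17576×10⁻⁵ m/K
ΔT = 3.02×10⁻³ / 4.17576×10⁻⁵ = 72.322 K
T = 11.8 + 72.322 = 84.122 °C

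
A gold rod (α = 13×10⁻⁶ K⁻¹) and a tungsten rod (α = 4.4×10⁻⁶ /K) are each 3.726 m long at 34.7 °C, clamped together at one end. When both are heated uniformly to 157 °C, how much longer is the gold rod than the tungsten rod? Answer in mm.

3.92 mm

ΔT = 122.3 K
gold: ΔL = 13×10⁻⁶ × 3.726 m × 122.3 = 5.9240×10⁻³ m = 5.9240 mm
tungsten: ΔL = 4.4×10⁻⁶ × 3.726 m × 122.3 = 2.0050×10⁻³ m = 2.0050 mm
difference = 5.9240 − 2.0050 = 3.919 mm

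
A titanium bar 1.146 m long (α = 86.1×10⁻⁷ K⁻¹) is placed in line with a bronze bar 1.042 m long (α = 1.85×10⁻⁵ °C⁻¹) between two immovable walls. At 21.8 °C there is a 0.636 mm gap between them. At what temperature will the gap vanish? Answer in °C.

Gap closes when ΔL₁ + ΔL₂ = 0.636 mm = 6.36×10⁻⁴ m
(α₁L₁ + α₂L₂)ΔT = g
α₁L₁ + α₂L₂ = 86.1×10⁻⁷×1.146 + 1.85×10⁻⁵×1.042 = 2.914406×10⁻⁵ m/K
ΔT = 6.36×10⁻⁴ / 2.914406×10⁻⁵ = 21.823 K
T = 21.8 + 21.823 = 43.623 °C

T = 43.6 °C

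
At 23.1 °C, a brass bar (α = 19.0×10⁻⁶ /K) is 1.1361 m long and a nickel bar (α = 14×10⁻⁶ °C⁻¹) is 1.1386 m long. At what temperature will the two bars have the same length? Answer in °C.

T = 465.9 °C

L₁(1 + α₁ΔT) = L₂(1 + α₂ΔT) ⇒ ΔT = (L₂ − L₁)/(α₁L₁ − α₂L₂)
L₂ − L₁ = 1.1386 − 1.1361 = 2.50×10⁻³ m
α₁L₁ − α₂L₂ = 19.0×10⁻⁶×1.1361 − 14×10⁻⁶×1.1386 = 5.6455×10⁻⁶ m/K
ΔT = 2.50×10⁻³ / 5.6455×10⁻⁶ = 442.831 K
T = 23.1 + 442.831 = 465.931 °C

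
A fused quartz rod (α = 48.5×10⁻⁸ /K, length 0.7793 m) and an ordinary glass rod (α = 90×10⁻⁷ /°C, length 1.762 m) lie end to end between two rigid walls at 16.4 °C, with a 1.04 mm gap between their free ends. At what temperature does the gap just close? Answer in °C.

α₁L₁ = 3.779605×10⁻⁷ m/K, α₂L₂ = 1.5858×10⁻⁵ m/K → total 1.62359605×10⁻⁵ m/K
ΔT = g/(α₁L₁+α₂L₂) = 1.04×10⁻³ / 1.62359605×10⁻⁵ = 64.055 K
T = 16.4 + 64.055 = 80.455 °C

T = 80.5 °C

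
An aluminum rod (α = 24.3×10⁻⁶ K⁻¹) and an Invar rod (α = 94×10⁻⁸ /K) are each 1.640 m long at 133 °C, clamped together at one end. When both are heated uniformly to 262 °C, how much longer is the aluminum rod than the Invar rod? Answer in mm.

4.94 mm

ΔT = 129 K
aluminum: ΔL = 24.3×10⁻⁶ × 1.640 m × 129 = 5.1409×10⁻³ m = 5.1409 mm
Invar: ΔL = 94×10⁻⁸ × 1.640 m × 129 = 1.9887×10⁻⁴ m = 0.19887 mm
difference = 5.1409 − 0.19887 = 4.94203 mm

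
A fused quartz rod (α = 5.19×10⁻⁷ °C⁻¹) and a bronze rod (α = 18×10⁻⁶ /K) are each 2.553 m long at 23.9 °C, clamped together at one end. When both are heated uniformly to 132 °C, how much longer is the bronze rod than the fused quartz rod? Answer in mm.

ΔT = 108.1 K
fused quartz: ΔL = 5.19×10⁻⁷ × 2.553 m × 108.1 = 1.4323×10⁻⁴ m = 0.14323 mm
bronze: ΔL = 18×10⁻⁶ × 2.553 m × 108.1 = 4.9676×10⁻³ m = 4.9676 mm
difference = 4.9676 − 0.14323 = 4.82437 mm

4.82 mm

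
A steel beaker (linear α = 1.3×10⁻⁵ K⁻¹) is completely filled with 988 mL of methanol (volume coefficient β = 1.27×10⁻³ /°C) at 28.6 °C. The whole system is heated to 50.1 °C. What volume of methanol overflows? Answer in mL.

The beaker also expands: β_container ≈ 3α = 3.9×10⁻⁵ /K
Net overflow = V₀(β_liq − 3α_cont)ΔT
β − 3α = 1.27×10⁻³ − 3.9×10⁻⁵ = 1.231×10⁻³ /K; ΔT = 21.5 K
ΔV = 988 × 1.231×10⁻³ × 21.5 = 26.1 mL

26.1 mL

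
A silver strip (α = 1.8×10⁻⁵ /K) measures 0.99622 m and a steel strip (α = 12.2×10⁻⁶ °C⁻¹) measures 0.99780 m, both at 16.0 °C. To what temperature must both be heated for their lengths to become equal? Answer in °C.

T = 290.4 °C

Equal length when α₁L₁ΔT − α₂L₂ΔT = L₂ − L₁ = 1.58×10⁻³ m
α₁L₁ = 1.793196×10⁻⁵, α₂L₂ = 1.217316×10⁻⁵ → Δ(αL) = 5.7588×10⁻⁶ m/K
ΔT = 1.58×10⁻³ / 5.7588×10⁻⁶ = 274.363 K, so T = 16.0 + 274.363 = 290.363 °C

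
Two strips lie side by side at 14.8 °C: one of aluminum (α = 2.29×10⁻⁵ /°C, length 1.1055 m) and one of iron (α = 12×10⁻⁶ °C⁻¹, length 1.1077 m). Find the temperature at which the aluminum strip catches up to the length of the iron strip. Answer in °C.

T = 197.8 °C

L₁(1 + α₁ΔT) = L₂(1 + α₂ΔT) ⇒ ΔT = (L₂ − L₁)/(α₁L₁ − α₂L₂)
L₂ − L₁ = 1.1077 − 1.1055 = 2.20×10⁻³ m
α₁L₁ − α₂L₂ = 2.29×10⁻⁵×1.1055 − 12×10⁻⁶×1.1077 = 1.202355×10⁻⁵ m/K
ΔT = 2.20×10⁻³ / 1.202355×10⁻⁵ = 182.974 K
T = 14.8 + 182.974 = 197.774 °C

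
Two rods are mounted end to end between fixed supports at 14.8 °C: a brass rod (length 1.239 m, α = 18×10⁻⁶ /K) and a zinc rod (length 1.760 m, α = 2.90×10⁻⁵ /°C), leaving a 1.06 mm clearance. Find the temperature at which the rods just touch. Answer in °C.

Gap closes when ΔL₁ + ΔL₂ = 1.06 mm = 1.06×10⁻³ m
(α₁L₁ + α₂L₂)ΔT = g
α₁L₁ + α₂L₂ = 18×10⁻⁶×1.239 + 2.90×10⁻⁵×1.760 = 7.3342×10⁻⁵ m/K
ΔT = 1.06×10⁻³ / 7.3342×10⁻⁵ = 14.453 K
T = 14.8 + 14.453 = 29.253 °C

T = 29.3 °C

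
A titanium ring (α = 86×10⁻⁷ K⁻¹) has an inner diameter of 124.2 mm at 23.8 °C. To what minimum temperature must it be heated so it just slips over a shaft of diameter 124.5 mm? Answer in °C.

Required Δd = 124.5 − 124.2 = 0.3 mm
Δd = αd₀ΔT ⇒ ΔT = Δd/(αd₀) = 0.3 / (86×10⁻⁷ × 124.2) = 280.87 K
T_min = 23.8 + 280.87 = 304.67 °C

T = 305 °C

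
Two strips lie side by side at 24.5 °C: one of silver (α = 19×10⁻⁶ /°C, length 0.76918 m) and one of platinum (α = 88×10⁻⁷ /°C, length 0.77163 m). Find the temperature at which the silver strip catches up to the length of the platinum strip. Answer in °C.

Equal length when α₁L₁ΔT − α₂L₂ΔT = L₂ − L₁ = 2.45×10⁻³ m
α₁L₁ = 1.461442×10⁻⁵, α₂L₂ = 6.790344×10⁻⁶ → Δ(αL) = 7.824076×10⁻⁶ m/K
ΔT = 2.45×10⁻³ / 7.824076×10⁻⁶ = 313.136 K, so T = 24.5 + 313.136 = 337.636 °C

T = 337.6 °C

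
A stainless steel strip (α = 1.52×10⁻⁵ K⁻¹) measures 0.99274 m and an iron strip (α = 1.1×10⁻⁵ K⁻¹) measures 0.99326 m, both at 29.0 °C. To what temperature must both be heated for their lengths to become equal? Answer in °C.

Equal length when α₁L₁ΔT − α₂L₂ΔT = L₂ − L₁ = 5.20×10⁻⁴ m
α₁L₁ = 1.5089648×10⁻⁵, α₂L₂ = 1.092586×10⁻⁵ → Δ(αL) = 4.163788×10⁻⁶ m/K
ΔT = 5.20×10⁻⁴ / 4.163788×10⁻⁶ = 124.886 K, so T = 29.0 + 124.886 = 153.886 °C

T = 153.9 °C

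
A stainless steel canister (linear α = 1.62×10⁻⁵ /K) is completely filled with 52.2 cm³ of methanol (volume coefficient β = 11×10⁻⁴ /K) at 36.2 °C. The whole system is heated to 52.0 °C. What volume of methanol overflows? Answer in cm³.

0.867 cm³

The canister also expands: β_container ≈ 3α = 4.86×10⁻⁵ /K
Net overflow = V₀(β_liq − 3α_cont)ΔT
β − 3α = 1.10×10⁻³ − 4.86×10⁻⁵ = 1.0514×10⁻³ /K; ΔT = 15.8 K
ΔV = 52.2 × 1.0514×10⁻³ × 15.8 = 0.867 cm³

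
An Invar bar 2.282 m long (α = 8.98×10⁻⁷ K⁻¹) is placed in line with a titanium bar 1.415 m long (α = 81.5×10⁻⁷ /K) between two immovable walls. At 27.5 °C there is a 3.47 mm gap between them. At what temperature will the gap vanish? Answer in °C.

T = 283 °C

α₁L₁ = 2.049236×10⁻⁶ m/K, α₂L₂ = 1.153225×10⁻⁵ m/K → total 1.3581486×10⁻⁵ m/K
ΔT = g/(α₁L₁+α₂L₂) = 3.47×10⁻³ / 1.3581486×10⁻⁵ = 255.49 K
T = 27.5 + 255.49 = 282.99 °C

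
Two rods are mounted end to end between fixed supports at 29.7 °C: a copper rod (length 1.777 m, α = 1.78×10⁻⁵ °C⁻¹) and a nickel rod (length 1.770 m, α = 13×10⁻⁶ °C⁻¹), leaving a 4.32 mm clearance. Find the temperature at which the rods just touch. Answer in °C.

T = 109 °C

α₁L₁ = 3.16306×10⁻⁵ m/K, α₂L₂ = 2.301×10⁻⁵ m/K → total 5.46406×10⁻⁵ m/K
ΔT = g/(α₁L₁+α₂L₂) = 4.32×10⁻³ / 5.46406×10⁻⁵ = 79.06 K
T = 29.7 + 79.06 = 108.76 °C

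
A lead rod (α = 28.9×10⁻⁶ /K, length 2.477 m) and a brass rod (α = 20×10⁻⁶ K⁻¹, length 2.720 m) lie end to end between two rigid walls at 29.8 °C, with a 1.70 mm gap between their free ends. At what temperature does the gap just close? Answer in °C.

Gap closes when ΔL₁ + ΔL₂ = 1.70 mm = 1.70×10⁻³ m
(α₁L₁ + α₂L₂)ΔT = g
α₁L₁ + α₂L₂ = 28.9×10⁻⁶×2.477 + 20×10⁻⁶×2.720 = 1.259853×10⁻⁴ m/K
ΔT = 1.70×10⁻³ / 1.259853×10⁻⁴ = 13.494 K
T = 29.8 + 13.494 = 43.294 °C

T = 43.3 °C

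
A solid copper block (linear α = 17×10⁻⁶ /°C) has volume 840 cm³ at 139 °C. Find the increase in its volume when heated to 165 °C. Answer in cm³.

ΔV = 1.11 cm³

Isotropic solid: β ≈ 3α = 5.1×10⁻⁵ /K; ΔT = 26 K
ΔV = 3αV₀ΔT = 3(17×10⁻⁶)(840)(26) = 1.11 cm³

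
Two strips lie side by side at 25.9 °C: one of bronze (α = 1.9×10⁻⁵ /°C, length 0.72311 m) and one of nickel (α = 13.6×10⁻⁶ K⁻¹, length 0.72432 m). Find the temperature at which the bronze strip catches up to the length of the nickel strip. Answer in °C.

T = 337.1 °C

L₁(1 + α₁ΔT) = L₂(1 + α₂ΔT) ⇒ ΔT = (L₂ − L₁)/(α₁L₁ − α₂L₂)
L₂ − L₁ = 0.72432 − 0.72311 = 1.21×10⁻³ m
α₁L₁ − α₂L₂ = 1.9×10⁻⁵×0.72311 − 13.6×10⁻⁶×0.72432 = 3.888338×10⁻⁶ m/K
ΔT = 1.21×10⁻³ / 3.888338×10⁻⁶ = 311.187 K
T = 25.9 + 311.187 = 337.087 °C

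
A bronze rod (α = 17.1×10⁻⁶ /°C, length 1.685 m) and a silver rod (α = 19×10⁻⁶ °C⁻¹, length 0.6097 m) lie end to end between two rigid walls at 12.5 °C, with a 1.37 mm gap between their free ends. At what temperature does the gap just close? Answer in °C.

Gap closes when ΔL₁ + ΔL₂ = 1.37 mm = 1.37×10⁻³ m
(α₁L₁ + α₂L₂)ΔT = g
α₁L₁ + α₂L₂ = 17.1×10⁻⁶×1.685 + 19×10⁻⁶×0.6097 = 4.03978×10⁻⁵ m/K
ΔT = 1.37×10⁻³ / 4.03978×10⁻⁵ = 33.913 K
T = 12.5 + 33.913 = 46.413 °C

T = 46.4 °C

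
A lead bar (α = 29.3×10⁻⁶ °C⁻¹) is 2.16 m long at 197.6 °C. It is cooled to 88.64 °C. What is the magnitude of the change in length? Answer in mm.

ΔL = 6.90 mm

|ΔT| = |88.64 − 197.6| = 108.96 K
ΔL = αL₀ΔT = (29.3×10⁻⁶)(2.16)(108.96) = 6.90×10⁻³ m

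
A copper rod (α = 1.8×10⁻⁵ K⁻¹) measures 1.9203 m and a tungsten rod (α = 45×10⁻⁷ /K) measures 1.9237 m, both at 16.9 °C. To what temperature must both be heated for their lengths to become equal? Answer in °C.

T = 148.1 °C

L₁(1 + α₁ΔT) = L₂(1 + α₂ΔT) ⇒ ΔT = (L₂ − L₁)/(α₁L₁ − α₂L₂)
L₂ − L₁ = 1.9237 − 1.9203 = 3.40×10⁻³ m
α₁L₁ − α₂L₂ = 1.8×10⁻⁵×1.9203 − 45×10⁻⁷×1.9237 = 2.590875×10⁻⁵ m/K
ΔT = 3.40×10⁻³ / 2.590875×10⁻⁵ = 131.230 K
T = 16.9 + 131.230 = 148.130 °C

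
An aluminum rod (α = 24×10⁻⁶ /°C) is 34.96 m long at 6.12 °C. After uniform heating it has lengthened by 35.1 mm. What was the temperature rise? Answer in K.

ΔL = αL₀ΔT ⇒ ΔT = ΔL / (αL₀)
ΔT = 35.1×10⁻³ m / (24×10⁻⁶ × 34.96 m) = 41.834 K

ΔT = 41.8 K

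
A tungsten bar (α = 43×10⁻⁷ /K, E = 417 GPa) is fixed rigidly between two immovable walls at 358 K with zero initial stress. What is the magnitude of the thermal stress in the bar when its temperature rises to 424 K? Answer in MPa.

σ = 118 MPa

Fully constrained: the free strain ε = αΔT is blocked, so σ = Eε = EαΔT.
|ΔT| = 66 K
σ = 417×10⁹ × 43×10⁻⁷ × 66 = 1.18×10⁸ Pa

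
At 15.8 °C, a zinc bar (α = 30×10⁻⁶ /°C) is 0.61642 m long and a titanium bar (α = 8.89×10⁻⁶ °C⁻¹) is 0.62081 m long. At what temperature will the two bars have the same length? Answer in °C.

T = 354.2 °C

Equal length when α₁L₁ΔT − α₂L₂ΔT = L₂ − L₁ = 4.39×10⁻³ m
α₁L₁ = 1.84926×10⁻⁵, α₂L₂ = 5.5190009×10⁻⁶ → Δ(αL) = 1.29735991×10⁻⁵ m/K
ΔT = 4.39×10⁻³ / 1.29735991×10⁻⁵ = 338.380 K, so T = 15.8 + 338.380 = 354.180 °C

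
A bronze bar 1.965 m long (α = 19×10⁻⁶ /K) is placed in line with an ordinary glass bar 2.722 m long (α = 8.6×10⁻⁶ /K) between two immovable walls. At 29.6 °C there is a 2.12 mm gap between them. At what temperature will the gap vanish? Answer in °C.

T = 64.5 °C

α₁L₁ = 3.7335×10⁻⁵ m/K, α₂L₂ = 2.34092×10⁻⁵ m/K → total 6.07442×10⁻⁵ m/K
ΔT = g/(α₁L₁+α₂L₂) = 2.12×10⁻³ / 6.07442×10⁻⁵ = 34.900 K
T = 29.6 + 34.900 = 64.500 °C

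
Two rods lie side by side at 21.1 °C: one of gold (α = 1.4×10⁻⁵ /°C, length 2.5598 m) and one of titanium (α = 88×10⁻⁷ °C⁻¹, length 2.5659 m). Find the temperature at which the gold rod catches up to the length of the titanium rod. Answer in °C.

Equal length when α₁L₁ΔT − α₂L₂ΔT = L₂ − L₁ = 6.10×10⁻³ m
α₁L₁ = 3.58372×10⁻⁵, α₂L₂ = 2.257992×10⁻⁵ → Δ(αL) = 1.325728×10⁻⁵ m/K
ΔT = 6.10×10⁻³ / 1.325728×10⁻⁵ = 460.125 K, so T = 21.1 + 460.125 = 481.225 °C

T = 481.2 °C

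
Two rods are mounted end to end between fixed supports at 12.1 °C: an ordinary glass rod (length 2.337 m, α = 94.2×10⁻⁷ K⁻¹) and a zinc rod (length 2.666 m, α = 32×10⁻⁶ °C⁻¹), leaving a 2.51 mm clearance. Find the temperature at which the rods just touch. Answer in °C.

T = 35.5 °C

α₁L₁ = 2.201454×10⁻⁵ m/K, α₂L₂ = 8.5312×10⁻⁵ m/K → total 1.0732654×10⁻⁴ m/K
ΔT = g/(α₁L₁+α₂L₂) = 2.51×10⁻³ / 1.0732654×10⁻⁴ = 23.387 K
T = 12.1 + 23.387 = 35.487 °C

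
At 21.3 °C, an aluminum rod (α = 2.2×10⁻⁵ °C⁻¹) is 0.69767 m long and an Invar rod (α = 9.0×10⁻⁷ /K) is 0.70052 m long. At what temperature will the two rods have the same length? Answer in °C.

Equal length when α₁L₁ΔT − α₂L₂ΔT = L₂ − L₁ = 2.85×10⁻³ m
α₁L₁ = 1.534874×10⁻⁵, α₂L₂ = 6.30468×10⁻⁷ → Δ(αL) = 1.4718272×10⁻⁵ m/K
ΔT = 2.85×10⁻³ / 1.4718272×10⁻⁵ = 193.637 K, so T = 21.3 + 193.637 = 214.937 °C

T = 214.9 °C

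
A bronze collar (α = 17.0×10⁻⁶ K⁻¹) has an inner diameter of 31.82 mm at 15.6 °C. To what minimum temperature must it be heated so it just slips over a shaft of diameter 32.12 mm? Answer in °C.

T = 570 °C

Required Δd = 32.12 − 31.82 = 0.30 mm
Δd = αd₀ΔT ⇒ ΔT = Δd/(αd₀) = 0.30 / (17.0×10⁻⁶ × 31.82) = 554.59 K
T_min = 15.6 + 554.59 = 570.19 °C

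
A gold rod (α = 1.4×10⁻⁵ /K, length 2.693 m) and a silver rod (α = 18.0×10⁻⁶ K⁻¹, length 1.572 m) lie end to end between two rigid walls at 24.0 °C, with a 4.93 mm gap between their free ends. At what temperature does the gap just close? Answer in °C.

T = 98.7 °C

α₁L₁ = 3.7702×10⁻⁵ m/K, α₂L₂ = 2.8296×10⁻⁵ m/K → total 6.5998×10⁻⁵ m/K
ΔT = g/(α₁L₁+α₂L₂) = 4.93×10⁻³ / 6.5998×10⁻⁵ = 74.699 K
T = 24.0 + 74.699 = 98.699 °C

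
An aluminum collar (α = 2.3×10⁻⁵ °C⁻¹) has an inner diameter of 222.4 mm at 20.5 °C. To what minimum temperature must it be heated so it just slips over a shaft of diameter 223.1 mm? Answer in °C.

Required Δd = 223.1 − 222.4 = 0.7 mm
Δd = αd₀ΔT ⇒ ΔT = Δd/(αd₀) = 0.7 / (2.3×10⁻⁵ × 222.4) = 136.85 K
T_min = 20.5 + 136.85 = 157.35 °C

T = 157 °C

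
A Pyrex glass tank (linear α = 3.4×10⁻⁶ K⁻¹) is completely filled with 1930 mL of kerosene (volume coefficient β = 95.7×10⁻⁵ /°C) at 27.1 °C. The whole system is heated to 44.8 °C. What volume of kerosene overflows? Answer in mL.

32.3 mL

The tank also expands: β_container ≈ 3α = 1.02×10⁻⁵ /K
Net overflow = V₀(β_liq − 3α_cont)ΔT
β − 3α = 9.57×10⁻⁴ − 1.02×10⁻⁵ = 9.468×10⁻⁴ /K; ΔT = 17.7 K
ΔV = 1930 × 9.468×10⁻⁴ × 17.7 = 32.3 mL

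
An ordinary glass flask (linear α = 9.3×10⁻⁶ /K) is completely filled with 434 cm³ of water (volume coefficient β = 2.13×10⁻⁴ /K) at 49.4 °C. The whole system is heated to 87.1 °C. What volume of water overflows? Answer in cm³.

3.03 cm³

The flask also expands: β_container ≈ 3α = 2.79×10⁻⁵ /K
Net overflow = V₀(β_liq − 3α_cont)ΔT
β − 3α = 2.13×10⁻⁴ − 2.79×10⁻⁵ = 1.851×10⁻⁴ /K; ΔT = 37.7 K
ΔV = 434 × 1.851×10⁻⁴ × 37.7 = 3.03 cm³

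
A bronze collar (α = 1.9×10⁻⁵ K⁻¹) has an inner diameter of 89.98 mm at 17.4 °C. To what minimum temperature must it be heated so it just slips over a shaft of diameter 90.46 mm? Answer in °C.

Required Δd = 90.46 − 89.98 = 0.48 mm
Δd = αd₀ΔT ⇒ ΔT = Δd/(αd₀) = 0.48 / (1.9×10⁻⁵ × 89.98) = 280.76 K
T_min = 17.4 + 280.76 = 298.16 °C

T = 298 °C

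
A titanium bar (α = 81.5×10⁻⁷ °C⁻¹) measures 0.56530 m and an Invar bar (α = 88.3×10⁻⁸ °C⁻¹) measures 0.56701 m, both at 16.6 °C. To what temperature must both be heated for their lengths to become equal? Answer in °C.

L₁(1 + α₁ΔT) = L₂(1 + α₂ΔT) ⇒ ΔT = (L₂ − L₁)/(α₁L₁ − α₂L₂)
L₂ − L₁ = 0.56701 − 0.56530 = 1.71×10⁻³ m
α₁L₁ − α₂L₂ = 81.5×10⁻⁷×0.56530 − 88.3×10⁻⁸×0.56701 = 4.10652517×10⁻⁶ m/K
ΔT = 1.71×10⁻³ / 4.10652517×10⁻⁶ = 416.410 K
T = 16.6 + 416.410 = 433.010 °C

T = 433.0 °C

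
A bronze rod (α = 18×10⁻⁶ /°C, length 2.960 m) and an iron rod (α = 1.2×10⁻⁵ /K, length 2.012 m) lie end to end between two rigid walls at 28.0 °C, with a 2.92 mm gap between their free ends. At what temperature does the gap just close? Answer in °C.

T = 65.7 °C

α₁L₁ = 5.328×10⁻⁵ m/K, α₂L₂ = 2.4144×10⁻⁵ m/K → total 7.7424×10⁻⁵ m/K
ΔT = g/(α₁L₁+α₂L₂) = 2.92×10⁻³ / 7.7424×10⁻⁵ = 37.714 K
T = 28.0 + 37.714 = 65.714 °C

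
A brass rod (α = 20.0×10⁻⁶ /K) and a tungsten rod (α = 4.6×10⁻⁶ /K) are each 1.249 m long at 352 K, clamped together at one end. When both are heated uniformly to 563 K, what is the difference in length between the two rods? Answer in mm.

ΔT = 211 K
brass: ΔL = 20.0×10⁻⁶ × 1.249 m × 211 = 5.2708×10⁻³ m = 5.2708 mm
tungsten: ΔL = 4.6×10⁻⁶ × 1.249 m × 211 = 1.2123×10⁻³ m = 1.2123 mm
difference = 5.2708 − 1.2123 = 4.0585 mm

4.06 mm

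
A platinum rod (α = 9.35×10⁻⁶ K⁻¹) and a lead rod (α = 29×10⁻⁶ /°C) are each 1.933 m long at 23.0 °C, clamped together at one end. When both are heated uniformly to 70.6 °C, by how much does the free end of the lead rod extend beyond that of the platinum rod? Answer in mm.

ΔT = 47.6 K
platinum: ΔL = 9.35×10⁻⁶ × 1.933 m × 47.6 = 8.6030×10⁻⁴ m = 0.86030 mm
lead: ΔL = 29×10⁻⁶ × 1.933 m × 47.6 = 2.6683×10⁻³ m = 2.6683 mm
difference = 2.6683 − 0.86030 = 1.8080 mm

1.81 mm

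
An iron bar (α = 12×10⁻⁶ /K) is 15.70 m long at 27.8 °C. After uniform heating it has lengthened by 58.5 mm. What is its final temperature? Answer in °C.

ΔL = αL₀ΔT ⇒ ΔT = ΔL / (αL₀)
ΔT = 58.5×10⁻³ m / (12×10⁻⁶ × 15.70 m) = 310.51 K
T = 27.8 + 310.51 = 338.31 °C

T = 338 °C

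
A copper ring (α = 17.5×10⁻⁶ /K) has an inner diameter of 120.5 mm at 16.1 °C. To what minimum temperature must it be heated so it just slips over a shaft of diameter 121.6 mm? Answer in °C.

T = 538 °C

Required Δd = 121.6 − 120.5 = 1.1 mm
Δd = αd₀ΔT ⇒ ΔT = Δd/(αd₀) = 1.1 / (17.5×10⁻⁶ × 120.5) = 521.64 K
T_min = 16.1 + 521.64 = 537.74 °C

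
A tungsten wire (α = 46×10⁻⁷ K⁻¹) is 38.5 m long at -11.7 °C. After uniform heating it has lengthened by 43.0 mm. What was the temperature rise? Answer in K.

ΔL = αL₀ΔT ⇒ ΔT = ΔL / (αL₀)
ΔT = 43.0×10⁻³ m / (46×10⁻⁷ × 38.5 m) = 242.80 K

ΔT = 243 K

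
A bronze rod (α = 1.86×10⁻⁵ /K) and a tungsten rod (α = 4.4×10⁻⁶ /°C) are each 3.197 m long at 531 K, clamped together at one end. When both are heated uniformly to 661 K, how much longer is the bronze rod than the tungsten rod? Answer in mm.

5.90 mm

ΔT = 130 K
bronze: ΔL = 1.86×10⁻⁵ × 3.197 m × 130 = 7.7303×10⁻³ m = 7.7303 mm
tungsten: ΔL = 4.4×10⁻⁶ × 3.197 m × 130 = 1.8287×10⁻³ m = 1.8287 mm
difference = 7.7303 − 1.8287 = 5.9016 mm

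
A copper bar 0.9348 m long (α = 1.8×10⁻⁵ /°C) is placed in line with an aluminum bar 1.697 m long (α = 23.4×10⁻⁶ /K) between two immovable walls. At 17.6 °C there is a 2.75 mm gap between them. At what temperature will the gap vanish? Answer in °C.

Gap closes when ΔL₁ + ΔL₂ = 2.75 mm = 2.75×10⁻³ m
(α₁L₁ + α₂L₂)ΔT = g
α₁L₁ + α₂L₂ = 1.8×10⁻⁵×0.9348 + 23.4×10⁻⁶×1.697 = 5.65362×10⁻⁵ m/K
ΔT = 2.75×10⁻³ / 5.65362×10⁻⁵ = 48.641 K
T = 17.6 + 48.641 = 66.241 °C

T = 66.2 °C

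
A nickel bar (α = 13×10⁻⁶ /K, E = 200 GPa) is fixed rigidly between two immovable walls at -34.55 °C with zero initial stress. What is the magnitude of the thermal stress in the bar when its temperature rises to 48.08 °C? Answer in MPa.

σ = 215 MPa

Fully constrained: the free strain ε = αΔT is blocked, so σ = Eε = EαΔT.
|ΔT| = 82.63 K
σ = 200×10⁹ × 13×10⁻⁶ × 82.63 = 2.15×10⁸ Pa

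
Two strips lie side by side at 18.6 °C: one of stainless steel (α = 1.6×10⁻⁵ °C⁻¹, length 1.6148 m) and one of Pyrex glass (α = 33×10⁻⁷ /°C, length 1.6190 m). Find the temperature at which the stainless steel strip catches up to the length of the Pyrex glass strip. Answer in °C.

T = 223.5 °C

Equal length when α₁L₁ΔT − α₂L₂ΔT = L₂ − L₁ = 4.20×10⁻³ m
α₁L₁ = 2.58368×10⁻⁵, α₂L₂ = 5.3427×10⁻⁶ → Δ(αL) = 2.04941×10⁻⁵ m/K
ΔT = 4.20×10⁻³ / 2.04941×10⁻⁵ = 204.937 K, so T = 18.6 + 204.937 = 223.537 °C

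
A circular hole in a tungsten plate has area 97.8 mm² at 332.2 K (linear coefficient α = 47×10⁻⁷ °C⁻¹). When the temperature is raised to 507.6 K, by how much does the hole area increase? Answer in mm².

Area coefficient ≈ 2α; |ΔT| = 175.4 K
ΔA = 2αA₀ΔT = 2(47×10⁻⁷)(97.8)(175.4) = 0.161 mm²

ΔA = 0.161 mm²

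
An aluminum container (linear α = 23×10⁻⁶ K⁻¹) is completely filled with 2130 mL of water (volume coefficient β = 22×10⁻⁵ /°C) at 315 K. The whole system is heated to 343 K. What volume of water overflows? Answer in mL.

9.01 mL

The container also expands: β_container ≈ 3α = 6.9×10⁻⁵ /K
Net overflow = V₀(β_liq − 3α_cont)ΔT
β − 3α = 2.20×10⁻⁴ − 6.9×10⁻⁵ = 1.51×10⁻⁴ /K; ΔT = 28 K
ΔV = 2130 × 1.51×10⁻⁴ × 28 = 9.01 mL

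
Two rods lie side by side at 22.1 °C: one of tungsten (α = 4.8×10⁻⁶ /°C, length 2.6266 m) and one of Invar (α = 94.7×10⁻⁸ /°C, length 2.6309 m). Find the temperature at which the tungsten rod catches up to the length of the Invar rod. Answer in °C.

T = 447.2 °C

L₁(1 + α₁ΔT) = L₂(1 + α₂ΔT) ⇒ ΔT = (L₂ − L₁)/(α₁L₁ − α₂L₂)
L₂ − L₁ = 2.6309 − 2.6266 = 4.30×10⁻³ m
α₁L₁ − α₂L₂ = 4.8×10⁻⁶×2.6266 − 94.7×10⁻⁸×2.6309 = 1.01162177×10⁻⁵ m/K
ΔT = 4.30×10⁻³ / 1.01162177×10⁻⁵ = 425.060 K
T = 22.1 + 425.060 = 447.160 °C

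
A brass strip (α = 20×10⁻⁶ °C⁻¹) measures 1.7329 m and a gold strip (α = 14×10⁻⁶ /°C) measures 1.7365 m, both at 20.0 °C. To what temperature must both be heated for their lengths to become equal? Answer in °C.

T = 367.9 °C

Equal length when α₁L₁ΔT − α₂L₂ΔT = L₂ − L₁ = 3.60×10⁻³ m
α₁L₁ = 3.4658×10⁻⁵, α₂L₂ = 2.4311×10⁻⁵ → Δ(αL) = 1.0347×10⁻⁵ m/K
ΔT = 3.60×10⁻³ / 1.0347×10⁻⁵ = 347.927 K, so T = 20.0 + 347.927 = 367.927 °C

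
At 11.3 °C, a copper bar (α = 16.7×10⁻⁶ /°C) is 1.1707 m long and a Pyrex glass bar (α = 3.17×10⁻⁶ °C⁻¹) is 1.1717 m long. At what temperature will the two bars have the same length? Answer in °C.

Equal length when α₁L₁ΔT − α₂L₂ΔT = L₂ − L₁ = 1.00×10⁻³ m
α₁L₁ = 1.955069×10⁻⁵, α₂L₂ = 3.714289×10⁻⁶ → Δ(αL) = 1.5836401×10⁻⁵ m/K
ΔT = 1.00×10⁻³ / 1.5836401×10⁻⁵ = 63.1457 K, so T = 11.3 + 63.1457 = 74.4457 °C

T = 74.45 °C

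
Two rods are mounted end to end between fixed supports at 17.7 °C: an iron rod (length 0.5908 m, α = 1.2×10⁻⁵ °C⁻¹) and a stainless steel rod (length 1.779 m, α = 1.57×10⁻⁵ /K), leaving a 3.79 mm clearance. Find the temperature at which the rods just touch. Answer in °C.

Gap closes when ΔL₁ + ΔL₂ = 3.79 mm = 3.79×10⁻³ m
(α₁L₁ + α₂L₂)ΔT = g
α₁L₁ + α₂L₂ = 1.2×10⁻⁵×0.5908 + 1.57×10⁻⁵×1.779 = 3.50199×10⁻⁵ m/K
ΔT = 3.79×10⁻³ / 3.50199×10⁻⁵ = 108.22 K
T = 17.7 + 108.22 = 125.92 °C

T = 126 °C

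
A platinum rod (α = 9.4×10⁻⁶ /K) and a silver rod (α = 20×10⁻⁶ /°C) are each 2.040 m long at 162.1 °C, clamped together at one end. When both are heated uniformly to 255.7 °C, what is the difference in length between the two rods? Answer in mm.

2.02 mm

ΔT = 93.6 K
platinum: ΔL = 9.4×10⁻⁶ × 2.040 m × 93.6 = 1.7949×10⁻³ m = 1.7949 mm
silver: ΔL = 20×10⁻⁶ × 2.040 m × 93.6 = 3.8189×10⁻³ m = 3.8189 mm
difference = 3.8189 − 1.7949 = 2.0240 mm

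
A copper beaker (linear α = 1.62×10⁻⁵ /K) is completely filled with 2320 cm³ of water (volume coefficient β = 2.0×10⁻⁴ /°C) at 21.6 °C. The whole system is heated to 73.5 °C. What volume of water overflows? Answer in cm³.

18.2 cm³

The beaker also expands: β_container ≈ 3α = 4.86×10⁻⁵ /K
Net overflow = V₀(β_liq − 3α_cont)ΔT
β − 3α = 2.00×10⁻⁴ − 4.86×10⁻⁵ = 1.514×10⁻⁴ /K; ΔT = 51.9 K
ΔV = 2320 × 1.514×10⁻⁴ × 51.9 = 18.2 cm³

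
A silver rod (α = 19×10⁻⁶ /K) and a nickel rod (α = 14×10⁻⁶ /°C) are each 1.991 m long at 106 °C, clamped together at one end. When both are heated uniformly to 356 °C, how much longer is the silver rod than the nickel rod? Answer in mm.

2.49 mm

ΔT = 250 K
silver: ΔL = 19×10⁻⁶ × 1.991 m × 250 = 9.4573×10⁻³ m = 9.4573 mm
nickel: ΔL = 14×10⁻⁶ × 1.991 m × 250 = 6.9685×10⁻³ m = 6.9685 mm
difference = 9.4573 − 6.9685 = 2.4888 mm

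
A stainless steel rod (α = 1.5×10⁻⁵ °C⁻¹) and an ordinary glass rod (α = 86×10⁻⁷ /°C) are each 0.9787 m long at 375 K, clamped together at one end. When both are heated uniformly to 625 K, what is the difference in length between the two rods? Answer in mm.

ΔT = 250 K
stainless steel: ΔL = 1.5×10⁻⁵ × 0.9787 m × 250 = 3.6701×10⁻³ m = 3.6701 mm
ordinary glass: ΔL = 86×10⁻⁷ × 0.9787 m × 250 = 2.1042×10⁻³ m = 2.1042 mm
difference = 3.6701 − 2.1042 = 1.5659 mm

1.57 mm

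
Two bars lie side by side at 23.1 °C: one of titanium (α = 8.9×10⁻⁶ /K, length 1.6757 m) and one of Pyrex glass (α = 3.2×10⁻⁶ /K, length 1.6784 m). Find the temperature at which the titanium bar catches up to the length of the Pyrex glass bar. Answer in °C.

Equal length when α₁L₁ΔT − α₂L₂ΔT = L₂ − L₁ = 2.70×10⁻³ m
α₁L₁ = 1.491373×10⁻⁵, α₂L₂ = 5.37088×10⁻⁶ → Δ(αL) = 9.54285×10⁻⁶ m/K
ΔT = 2.70×10⁻³ / 9.54285×10⁻⁶ = 282.934 K, so T = 23.1 + 282.934 = 306.034 °C

T = 306.0 °C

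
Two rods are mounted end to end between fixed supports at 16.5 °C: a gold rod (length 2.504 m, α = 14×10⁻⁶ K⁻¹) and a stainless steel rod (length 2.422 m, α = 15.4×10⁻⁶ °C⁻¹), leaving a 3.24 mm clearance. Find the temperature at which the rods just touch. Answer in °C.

α₁L₁ = 3.5056×10⁻⁵ m/K, α₂L₂ = 3.72988×10⁻⁵ m/K → total 7.23548×10⁻⁵ m/K
ΔT = g/(α₁L₁+α₂L₂) = 3.24×10⁻³ / 7.23548×10⁻⁵ = 44.779 K
T = 16.5 + 44.779 = 61.279 °C

T = 61.3 °C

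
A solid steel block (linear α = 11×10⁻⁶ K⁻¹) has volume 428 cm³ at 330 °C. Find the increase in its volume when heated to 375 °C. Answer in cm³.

ΔV = 0.636 cm³

Isotropic solid: β ≈ 3α = 3.3×10⁻⁵ /K; ΔT = 45 K
ΔV = 3αV₀ΔT = 3(11×10⁻⁶)(428)(45) = 0.636 cm³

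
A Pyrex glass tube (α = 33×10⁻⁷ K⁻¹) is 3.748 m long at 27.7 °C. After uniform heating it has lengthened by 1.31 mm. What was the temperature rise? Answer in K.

ΔL = αL₀ΔT ⇒ ΔT = ΔL / (αL₀)
ΔT = 1.31×10⁻³ m / (33×10⁻⁷ × 3.748 m) = 105.92 K

ΔT = 106 K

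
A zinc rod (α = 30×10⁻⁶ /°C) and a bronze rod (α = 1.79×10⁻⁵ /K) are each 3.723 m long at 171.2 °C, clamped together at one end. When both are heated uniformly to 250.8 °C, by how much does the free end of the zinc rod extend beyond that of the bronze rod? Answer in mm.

3.59 mm

ΔT = 79.6 K
zinc: ΔL = 30×10⁻⁶ × 3.723 m × 79.6 = 8.8905×10⁻³ m = 8.8905 mm
bronze: ΔL = 1.79×10⁻⁵ × 3.723 m × 79.6 = 5.3047×10⁻³ m = 5.3047 mm
difference = 8.8905 − 5.3047 = 3.5858 mm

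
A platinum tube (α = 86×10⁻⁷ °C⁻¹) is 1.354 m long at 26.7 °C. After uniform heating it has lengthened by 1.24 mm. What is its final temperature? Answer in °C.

ΔL = αL₀ΔT ⇒ ΔT = ΔL / (αL₀)
ΔT = 1.24×10⁻³ m / (86×10⁻⁷ × 1.354 m) = 106.49 K
T = 26.7 + 106.49 = 133.19 °C

T = 133 °C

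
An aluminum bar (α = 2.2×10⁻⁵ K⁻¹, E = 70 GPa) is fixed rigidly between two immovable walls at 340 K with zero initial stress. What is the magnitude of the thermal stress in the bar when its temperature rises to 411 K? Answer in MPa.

σ = 109 MPa

Fully constrained: the free strain ε = αΔT is blocked, so σ = Eε = EαΔT.
|ΔT| = 71 K
σ = 70.0×10⁹ × 2.2×10⁻⁵ × 71 = 1.09×10⁸ Pa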